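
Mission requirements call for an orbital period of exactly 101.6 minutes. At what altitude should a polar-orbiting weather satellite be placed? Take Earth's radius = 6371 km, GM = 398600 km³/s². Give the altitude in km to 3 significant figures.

842 km

T = 101.6 min = 6096.0 s.
From T = 2π√(a³/μ): a = (μ T²/4π²)^(1/3) = (398600 × 6096.0² / 4π²)^(1/3) = 7213 km.
Altitude h = a − R = 7213 − 6371 = 842 km.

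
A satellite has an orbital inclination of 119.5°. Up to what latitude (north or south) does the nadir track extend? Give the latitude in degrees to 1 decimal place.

60.5°

Retrograde orbit: the ground track reaches ±(180° − i) = ±(180 − 119.5) = ±60.5°.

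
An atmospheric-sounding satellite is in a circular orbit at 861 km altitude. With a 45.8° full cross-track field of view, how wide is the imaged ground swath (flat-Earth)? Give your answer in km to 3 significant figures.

727 km

Half-angle = 45.8°/2 = 22.9°.
Swath width ≈ 2h·tan(θ/2) = 2 × 861 × tan(22.9°) = 727.4 km.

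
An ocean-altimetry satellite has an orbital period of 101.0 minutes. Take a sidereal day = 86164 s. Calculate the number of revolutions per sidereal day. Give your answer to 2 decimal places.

14.22

T = 101.0 min = 6060.0 s.
Orbits per sidereal day = 86164 / 6060.0 = 14.218.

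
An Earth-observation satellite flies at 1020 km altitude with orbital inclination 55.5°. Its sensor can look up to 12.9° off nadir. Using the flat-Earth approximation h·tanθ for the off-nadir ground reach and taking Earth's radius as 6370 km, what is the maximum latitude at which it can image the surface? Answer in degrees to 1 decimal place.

57.6°

For a prograde orbit the ground track reaches latitude ±i = ±55.5°.
Sensor half-swath on the ground ≈ 1020·tan(12.9°) = 234 km = 2.10° of latitude.
Maximum observable latitude ≈ 55.5 + 2.10 = 57.6°.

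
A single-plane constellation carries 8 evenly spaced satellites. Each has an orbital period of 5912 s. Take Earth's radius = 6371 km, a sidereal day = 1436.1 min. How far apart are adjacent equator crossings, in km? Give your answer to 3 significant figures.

Single-satellite node shift = (5912.0/86166) × 360° = 24.70°.
With 8 satellites evenly phased, successive equator crossings are 24.70/8 = 3.088° apart.
That is 3.088 × 111.2 = 343 km at the equator.

343 km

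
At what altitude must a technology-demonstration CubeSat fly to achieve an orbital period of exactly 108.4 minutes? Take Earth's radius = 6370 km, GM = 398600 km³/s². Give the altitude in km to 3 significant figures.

1160 km

T = 108.4 min = 6504.0 s.
From T = 2π√(a³/μ): a = (μ T²/4π²)^(1/3) = (398600 × 6504.0² / 4π²)^(1/3) = 7531 km.
Altitude h = a − R = 7531 − 6370 = 1161 km.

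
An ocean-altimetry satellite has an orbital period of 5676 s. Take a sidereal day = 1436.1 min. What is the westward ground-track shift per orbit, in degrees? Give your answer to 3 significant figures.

23.7°

During one orbit Earth rotates (5676.0 / 86166) × 360° = 23.71°.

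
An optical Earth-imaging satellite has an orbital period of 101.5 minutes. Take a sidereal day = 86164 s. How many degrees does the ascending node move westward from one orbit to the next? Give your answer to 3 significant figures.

25.4°

T = 101.5 min = 6090.0 s.
During one orbit Earth rotates (6090.0 / 86164) × 360° = 25.44°.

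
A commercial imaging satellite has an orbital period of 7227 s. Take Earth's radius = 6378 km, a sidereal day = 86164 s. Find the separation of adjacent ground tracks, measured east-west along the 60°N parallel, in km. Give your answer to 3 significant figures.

1680 km

Node shift per orbit = (7227.0/86164) × 360° = 30.19°.
Equatorial spacing = 30.19 × 111.3 km/° = 3361 km.
At 60° latitude, spacing = 3361 × cos(60°) = 1681 km.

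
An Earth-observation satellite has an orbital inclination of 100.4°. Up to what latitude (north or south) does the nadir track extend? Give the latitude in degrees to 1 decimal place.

79.6°

Retrograde orbit: the ground track reaches ±(180° − i) = ±(180 − 100.4) = ±79.6°.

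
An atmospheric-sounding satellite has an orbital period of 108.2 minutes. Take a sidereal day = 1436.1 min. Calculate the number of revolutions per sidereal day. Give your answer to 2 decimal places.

T = 108.2 min = 6492.0 s.
Orbits per sidereal day = 86166 / 6492.0 = 13.273.

13.27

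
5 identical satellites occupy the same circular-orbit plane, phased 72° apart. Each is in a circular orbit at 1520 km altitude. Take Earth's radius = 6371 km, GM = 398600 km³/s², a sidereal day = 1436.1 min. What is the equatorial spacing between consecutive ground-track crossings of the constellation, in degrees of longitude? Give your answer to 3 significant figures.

Semi-major axis a = 6371 + 1520 = 7891 km. Period T = 2π√(a³/μ) = 2π√(7891³/398600) = 6976.0 s = 116.27 min.
Single-satellite node shift = (6976.0/86166) × 360° = 29.15°.
With 5 satellites evenly phased, successive equator crossings are 29.15/5 = 5.829° apart.

5.83°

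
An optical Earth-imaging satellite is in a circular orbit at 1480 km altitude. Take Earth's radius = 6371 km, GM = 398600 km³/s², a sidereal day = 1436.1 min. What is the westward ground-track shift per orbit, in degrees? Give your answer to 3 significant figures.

Semi-major axis a = 6371 + 1480 = 7851 km. Period T = 2π√(a³/μ) = 2π√(7851³/398600) = 6923.1 s = 115.38 min.
During one orbit Earth rotates (6923.1 / 86166) × 360° = 28.92°.

28.9°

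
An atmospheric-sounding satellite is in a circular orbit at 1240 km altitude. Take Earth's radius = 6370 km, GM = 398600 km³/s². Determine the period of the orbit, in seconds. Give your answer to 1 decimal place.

Semi-major axis a = 6370 + 1240 = 7610 km. Period T = 2π√(a³/μ) = 2π√(7610³/398600) = 6606.8 s = 110.11 min.

6606.8 seconds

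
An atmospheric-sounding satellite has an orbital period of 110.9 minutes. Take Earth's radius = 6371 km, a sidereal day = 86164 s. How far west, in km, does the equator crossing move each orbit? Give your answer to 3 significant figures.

3090 km

T = 110.9 min = 6654.0 s.
During one orbit Earth rotates (6654.0 / 86164) × 360° = 27.80°.
At the equator that is 27.80° × (2π·6371/360) km/° = 27.80 × 111.2 = 3091 km.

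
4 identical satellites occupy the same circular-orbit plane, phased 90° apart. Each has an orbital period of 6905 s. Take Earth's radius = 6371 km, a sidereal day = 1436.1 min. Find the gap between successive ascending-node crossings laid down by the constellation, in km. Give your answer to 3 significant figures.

Single-satellite node shift = (6905.0/86166) × 360° = 28.85°.
With 4 satellites evenly phased, successive equator crossings are 28.85/4 = 7.212° apart.
That is 7.212 × 111.2 = 802 km at the equator.

802 km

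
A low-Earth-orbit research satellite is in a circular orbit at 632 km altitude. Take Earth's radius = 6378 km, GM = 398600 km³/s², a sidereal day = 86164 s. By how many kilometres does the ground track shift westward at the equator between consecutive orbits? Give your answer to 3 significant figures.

2720 km

Semi-major axis a = 6378 + 632 = 7010 km. Period T = 2π√(a³/μ) = 2π√(7010³/398600) = 5841.0 s = 97.35 min.
During one orbit Earth rotates (5841.0 / 86164) × 360° = 24.40°.
At the equator that is 24.40° × (2π·6378/360) km/° = 24.40 × 111.3 = 2717 km.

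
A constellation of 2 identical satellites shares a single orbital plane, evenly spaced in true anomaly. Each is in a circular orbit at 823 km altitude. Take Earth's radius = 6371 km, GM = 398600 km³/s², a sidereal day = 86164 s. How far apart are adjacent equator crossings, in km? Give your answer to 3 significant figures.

Semi-major axis a = 6371 + 823 = 7194 km. Period T = 2π√(a³/μ) = 2π√(7194³/398600) = 6072.5 s = 101.21 min.
Single-satellite node shift = (6072.5/86164) × 360° = 25.37°.
With 2 satellites evenly phased, successive equator crossings are 25.37/2 = 12.686° apart.
That is 12.686 × 111.2 = 1411 km at the equator.

1410 km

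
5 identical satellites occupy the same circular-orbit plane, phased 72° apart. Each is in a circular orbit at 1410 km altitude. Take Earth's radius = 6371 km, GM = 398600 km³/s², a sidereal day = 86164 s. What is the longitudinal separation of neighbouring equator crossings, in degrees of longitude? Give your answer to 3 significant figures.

5.71°

Semi-major axis a = 6371 + 1410 = 7781 km. Period T = 2π√(a³/μ) = 2π√(7781³/398600) = 6830.7 s = 113.84 min.
Single-satellite node shift = (6830.7/86164) × 360° = 28.54°.
With 5 satellites evenly phased, successive equator crossings are 28.54/5 = 5.708° apart.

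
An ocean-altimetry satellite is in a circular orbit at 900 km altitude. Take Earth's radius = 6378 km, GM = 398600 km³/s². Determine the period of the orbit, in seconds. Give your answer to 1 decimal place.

Semi-major axis a = 6378 + 900 = 7278 km. Period T = 2π√(a³/μ) = 2π√(7278³/398600) = 6179.2 s = 102.99 min.

6179.2 seconds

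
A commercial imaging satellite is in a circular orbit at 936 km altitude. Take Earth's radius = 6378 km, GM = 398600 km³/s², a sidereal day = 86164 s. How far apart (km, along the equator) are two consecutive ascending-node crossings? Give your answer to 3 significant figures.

Semi-major axis a = 6378 + 936 = 7314 km. Period T = 2π√(a³/μ) = 2π√(7314³/398600) = 6225.1 s = 103.75 min.
During one orbit Earth rotates (6225.1 / 86164) × 360° = 26.01°.
At the equator that is 26.01° × (2π·6378/360) km/° = 26.01 × 111.3 = 2895 km.

2900 km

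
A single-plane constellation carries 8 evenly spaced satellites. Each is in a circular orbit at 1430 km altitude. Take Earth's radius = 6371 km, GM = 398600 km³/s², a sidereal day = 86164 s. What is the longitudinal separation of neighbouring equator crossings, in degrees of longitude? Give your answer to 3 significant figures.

Semi-major axis a = 6371 + 1430 = 7801 km. Period T = 2π√(a³/μ) = 2π√(7801³/398600) = 6857.0 s = 114.28 min.
Single-satellite node shift = (6857.0/86164) × 360° = 28.65°.
With 8 satellites evenly phased, successive equator crossings are 28.65/8 = 3.581° apart.

3.58°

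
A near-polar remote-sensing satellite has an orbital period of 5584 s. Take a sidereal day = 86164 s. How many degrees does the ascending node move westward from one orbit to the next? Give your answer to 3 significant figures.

23.3°

During one orbit Earth rotates (5584.0 / 86164) × 360° = 23.33°.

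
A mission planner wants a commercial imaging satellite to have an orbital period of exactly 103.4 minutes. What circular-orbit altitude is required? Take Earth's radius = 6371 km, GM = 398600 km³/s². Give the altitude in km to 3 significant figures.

926 km

T = 103.4 min = 6204.0 s.
From T = 2π√(a³/μ): a = (μ T²/4π²)^(1/3) = (398600 × 6204.0² / 4π²)^(1/3) = 7297 km.
Altitude h = a − R = 7297 − 6371 = 926 km.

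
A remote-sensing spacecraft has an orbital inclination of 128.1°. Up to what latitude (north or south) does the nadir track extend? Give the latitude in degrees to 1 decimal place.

Retrograde orbit: the ground track reaches ±(180° − i) = ±(180 − 128.1) = ±51.9°.

51.9°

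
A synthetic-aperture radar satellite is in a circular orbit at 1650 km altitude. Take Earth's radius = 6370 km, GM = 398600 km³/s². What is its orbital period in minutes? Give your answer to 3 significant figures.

119 min

Semi-major axis a = 6370 + 1650 = 8020 km. Period T = 2π√(a³/μ) = 2π√(8020³/398600) = 7147.8 s = 119.13 min.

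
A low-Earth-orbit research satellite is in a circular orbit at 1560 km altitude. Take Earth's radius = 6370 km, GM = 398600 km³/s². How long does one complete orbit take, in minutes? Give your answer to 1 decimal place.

Semi-major axis a = 6370 + 1560 = 7930 km. Period T = 2π√(a³/μ) = 2π√(7930³/398600) = 7027.8 s = 117.13 min.

117.1 min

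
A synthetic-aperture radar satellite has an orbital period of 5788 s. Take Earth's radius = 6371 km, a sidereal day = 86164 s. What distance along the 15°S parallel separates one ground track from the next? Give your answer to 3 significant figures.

2600 km

Node shift per orbit = (5788.0/86164) × 360° = 24.18°.
Equatorial spacing = 24.18 × 111.2 km/° = 2689 km.
At 15° latitude, spacing = 2689 × cos(15°) = 2597 km.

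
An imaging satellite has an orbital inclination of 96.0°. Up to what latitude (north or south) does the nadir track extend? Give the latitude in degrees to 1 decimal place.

Retrograde orbit: the ground track reaches ±(180° − i) = ±(180 − 96.0) = ±84.0°.

84.0°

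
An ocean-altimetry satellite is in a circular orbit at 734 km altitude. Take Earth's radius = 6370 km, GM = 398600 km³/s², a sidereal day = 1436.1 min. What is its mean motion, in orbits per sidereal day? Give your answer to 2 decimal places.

Semi-major axis a = 6370 + 734 = 7104 km. Period T = 2π√(a³/μ) = 2π√(7104³/398600) = 5958.9 s = 99.31 min.
Orbits per sidereal day = 86166 / 5958.9 = 14.460.

14.46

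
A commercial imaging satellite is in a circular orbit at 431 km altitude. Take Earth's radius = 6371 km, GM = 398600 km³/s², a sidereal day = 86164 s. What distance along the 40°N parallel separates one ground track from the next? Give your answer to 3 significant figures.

1990 km

Semi-major axis a = 6371 + 431 = 6802 km. Period T = 2π√(a³/μ) = 2π√(6802³/398600) = 5583.0 s = 93.05 min.
Node shift per orbit = (5583.0/86164) × 360° = 23.33°.
Equatorial spacing = 23.33 × 111.2 km/° = 2594 km.
At 40° latitude, spacing = 2594 × cos(40°) = 1987 km.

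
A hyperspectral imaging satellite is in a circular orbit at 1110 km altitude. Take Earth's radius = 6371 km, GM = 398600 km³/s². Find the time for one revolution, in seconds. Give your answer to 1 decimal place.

6439.5 seconds

Semi-major axis a = 6371 + 1110 = 7481 km. Period T = 2π√(a³/μ) = 2π√(7481³/398600) = 6439.5 s = 107.32 min.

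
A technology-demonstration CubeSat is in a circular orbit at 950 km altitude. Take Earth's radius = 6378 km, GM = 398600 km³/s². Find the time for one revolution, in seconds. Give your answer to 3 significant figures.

6240 seconds

Semi-major axis a = 6378 + 950 = 7328 km. Period T = 2π√(a³/μ) = 2π√(7328³/398600) = 6242.9 s = 104.05 min.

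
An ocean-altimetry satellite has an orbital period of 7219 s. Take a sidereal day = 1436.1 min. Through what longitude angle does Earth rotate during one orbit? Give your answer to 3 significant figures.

During one orbit Earth rotates (7219.0 / 86166) × 360° = 30.16°.

30.2°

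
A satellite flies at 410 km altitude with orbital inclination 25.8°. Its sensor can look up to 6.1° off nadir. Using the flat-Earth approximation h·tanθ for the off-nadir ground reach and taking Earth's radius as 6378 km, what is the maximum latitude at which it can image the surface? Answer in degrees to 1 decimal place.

26.2°

For a prograde orbit the ground track reaches latitude ±i = ±25.8°.
Sensor half-swath on the ground ≈ 410·tan(6.1°) = 44 km = 0.39° of latitude.
Maximum observable latitude ≈ 25.8 + 0.39 = 26.2°.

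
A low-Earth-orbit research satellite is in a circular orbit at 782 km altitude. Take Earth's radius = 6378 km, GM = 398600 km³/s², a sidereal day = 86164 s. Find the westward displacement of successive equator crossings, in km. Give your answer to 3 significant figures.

Semi-major axis a = 6378 + 782 = 7160 km. Period T = 2π√(a³/μ) = 2π√(7160³/398600) = 6029.5 s = 100.49 min.
During one orbit Earth rotates (6029.5 / 86164) × 360° = 25.19°.
At the equator that is 25.19° × (2π·6378/360) km/° = 25.19 × 111.3 = 2804 km.

2800 km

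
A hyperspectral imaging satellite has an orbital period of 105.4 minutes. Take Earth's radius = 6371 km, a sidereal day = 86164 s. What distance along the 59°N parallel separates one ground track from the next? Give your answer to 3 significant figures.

T = 105.4 min = 6324.0 s.
Node shift per orbit = (6324.0/86164) × 360° = 26.42°.
Equatorial spacing = 26.42 × 111.2 km/° = 2938 km.
At 59° latitude, spacing = 2938 × cos(59°) = 1513 km.

1510 km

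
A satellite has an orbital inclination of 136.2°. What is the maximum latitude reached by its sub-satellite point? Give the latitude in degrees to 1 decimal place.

Retrograde orbit: the ground track reaches ±(180° − i) = ±(180 − 136.2) = ±43.8°.

43.8°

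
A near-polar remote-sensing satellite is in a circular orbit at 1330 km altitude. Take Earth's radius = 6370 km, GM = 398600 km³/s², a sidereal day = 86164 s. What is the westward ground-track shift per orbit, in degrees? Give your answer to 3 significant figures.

28.1°

Semi-major axis a = 6370 + 1330 = 7700 km. Period T = 2π√(a³/μ) = 2π√(7700³/398600) = 6724.3 s = 112.07 min.
During one orbit Earth rotates (6724.3 / 86164) × 360° = 28.09°.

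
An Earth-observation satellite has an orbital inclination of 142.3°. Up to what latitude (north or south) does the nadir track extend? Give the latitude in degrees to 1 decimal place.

Retrograde orbit: the ground track reaches ±(180° − i) = ±(180 − 142.3) = ±37.7°.

37.7°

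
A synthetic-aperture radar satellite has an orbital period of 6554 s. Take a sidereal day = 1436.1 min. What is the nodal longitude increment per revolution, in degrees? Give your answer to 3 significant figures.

27.4°

During one orbit Earth rotates (6554.0 / 86166) × 360° = 27.38°.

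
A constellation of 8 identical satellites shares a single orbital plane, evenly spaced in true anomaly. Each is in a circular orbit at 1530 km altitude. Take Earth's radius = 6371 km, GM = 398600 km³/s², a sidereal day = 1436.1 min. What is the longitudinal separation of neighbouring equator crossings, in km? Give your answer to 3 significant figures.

Semi-major axis a = 6371 + 1530 = 7901 km. Period T = 2π√(a³/μ) = 2π√(7901³/398600) = 6989.3 s = 116.49 min.
Single-satellite node shift = (6989.3/86166) × 360° = 29.20°.
With 8 satellites evenly phased, successive equator crossings are 29.20/8 = 3.650° apart.
That is 3.650 × 111.2 = 406 km at the equator.

406 km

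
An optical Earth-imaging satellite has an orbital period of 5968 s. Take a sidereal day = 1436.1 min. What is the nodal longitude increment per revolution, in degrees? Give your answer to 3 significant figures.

24.9°

During one orbit Earth rotates (5968.0 / 86166) × 360° = 24.93°.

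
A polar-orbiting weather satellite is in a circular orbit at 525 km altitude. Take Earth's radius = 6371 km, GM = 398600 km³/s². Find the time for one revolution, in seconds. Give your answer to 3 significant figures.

Semi-major axis a = 6371 + 525 = 6896 km. Period T = 2π√(a³/μ) = 2π√(6896³/398600) = 5699.1 s = 94.99 min.

5700 seconds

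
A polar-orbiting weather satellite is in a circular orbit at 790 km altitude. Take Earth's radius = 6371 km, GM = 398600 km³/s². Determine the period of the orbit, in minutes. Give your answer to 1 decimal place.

100.5 min

Semi-major axis a = 6371 + 790 = 7161 km. Period T = 2π√(a³/μ) = 2π√(7161³/398600) = 6030.8 s = 100.51 min.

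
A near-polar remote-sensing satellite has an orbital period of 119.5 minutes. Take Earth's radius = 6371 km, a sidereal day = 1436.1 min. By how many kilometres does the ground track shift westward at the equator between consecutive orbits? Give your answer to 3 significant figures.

3330 km

T = 119.5 min = 7170.0 s.
During one orbit Earth rotates (7170.0 / 86166) × 360° = 29.96°.
At the equator that is 29.96° × (2π·6371/360) km/° = 29.96 × 111.2 = 3331 km.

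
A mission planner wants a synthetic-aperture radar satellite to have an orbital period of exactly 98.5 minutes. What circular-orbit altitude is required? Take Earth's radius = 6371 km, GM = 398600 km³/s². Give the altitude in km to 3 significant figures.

694 km

T = 98.5 min = 5910.0 s.
From T = 2π√(a³/μ): a = (μ T²/4π²)^(1/3) = (398600 × 5910.0² / 4π²)^(1/3) = 7065 km.
Altitude h = a − R = 7065 − 6371 = 694 km.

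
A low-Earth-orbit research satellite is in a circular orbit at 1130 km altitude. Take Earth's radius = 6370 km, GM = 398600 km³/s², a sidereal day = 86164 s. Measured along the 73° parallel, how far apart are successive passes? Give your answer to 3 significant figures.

Semi-major axis a = 6370 + 1130 = 7500 km. Period T = 2π√(a³/μ) = 2π√(7500³/398600) = 6464.0 s = 107.73 min.
Node shift per orbit = (6464.0/86164) × 360° = 27.01°.
Equatorial spacing = 27.01 × 111.2 km/° = 3003 km.
At 73° latitude, spacing = 3003 × cos(73°) = 878 km.

878 km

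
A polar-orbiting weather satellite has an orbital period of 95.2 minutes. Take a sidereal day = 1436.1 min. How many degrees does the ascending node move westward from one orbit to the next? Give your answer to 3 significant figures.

T = 95.2 min = 5712.0 s.
During one orbit Earth rotates (5712.0 / 86166) × 360° = 23.86°.

23.9°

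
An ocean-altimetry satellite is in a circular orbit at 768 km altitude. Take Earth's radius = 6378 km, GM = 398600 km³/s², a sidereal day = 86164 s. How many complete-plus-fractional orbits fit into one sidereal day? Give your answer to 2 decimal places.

14.33

Semi-major axis a = 6378 + 768 = 7146 km. Period T = 2π√(a³/μ) = 2π√(7146³/398600) = 6011.8 s = 100.20 min.
Orbits per sidereal day = 86164 / 6011.8 = 14.332.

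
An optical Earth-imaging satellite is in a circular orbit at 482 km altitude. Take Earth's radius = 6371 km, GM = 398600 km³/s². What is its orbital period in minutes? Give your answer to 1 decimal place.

Semi-major axis a = 6371 + 482 = 6853 km. Period T = 2π√(a³/μ) = 2π√(6853³/398600) = 5645.9 s = 94.10 min.

94.1 min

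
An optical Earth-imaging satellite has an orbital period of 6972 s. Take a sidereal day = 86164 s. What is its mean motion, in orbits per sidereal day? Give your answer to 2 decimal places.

12.36

Orbits per sidereal day = 86164 / 6972.0 = 12.359.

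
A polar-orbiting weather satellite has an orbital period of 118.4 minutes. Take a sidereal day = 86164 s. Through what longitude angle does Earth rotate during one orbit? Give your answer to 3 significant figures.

T = 118.4 min = 7104.0 s.
During one orbit Earth rotates (7104.0 / 86164) × 360° = 29.68°.

29.7°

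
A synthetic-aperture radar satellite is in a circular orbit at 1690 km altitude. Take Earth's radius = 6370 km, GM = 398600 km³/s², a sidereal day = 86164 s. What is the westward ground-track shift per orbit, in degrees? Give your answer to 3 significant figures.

Semi-major axis a = 6370 + 1690 = 8060 km. Period T = 2π√(a³/μ) = 2π√(8060³/398600) = 7201.3 s = 120.02 min.
During one orbit Earth rotates (7201.3 / 86164) × 360° = 30.09°.

30.1°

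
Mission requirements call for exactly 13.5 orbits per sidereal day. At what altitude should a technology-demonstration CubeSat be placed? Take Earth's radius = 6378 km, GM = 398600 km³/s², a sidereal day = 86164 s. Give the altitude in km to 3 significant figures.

Required period T = 86164 / 13.5 = 6382.5 s.
From T = 2π√(a³/μ): a = (μ T²/4π²)^(1/3) = (398600 × 6382.5² / 4π²)^(1/3) = 7437 km.
Altitude h = a − R = 7437 − 6378 = 1059 km.

1060 km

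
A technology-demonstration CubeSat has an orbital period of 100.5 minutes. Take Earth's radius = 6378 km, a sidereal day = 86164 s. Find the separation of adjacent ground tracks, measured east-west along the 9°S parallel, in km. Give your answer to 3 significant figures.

2770 km

T = 100.5 min = 6030.0 s.
Node shift per orbit = (6030.0/86164) × 360° = 25.19°.
Equatorial spacing = 25.19 × 111.3 km/° = 2805 km.
At 9° latitude, spacing = 2805 × cos(9°) = 2770 km.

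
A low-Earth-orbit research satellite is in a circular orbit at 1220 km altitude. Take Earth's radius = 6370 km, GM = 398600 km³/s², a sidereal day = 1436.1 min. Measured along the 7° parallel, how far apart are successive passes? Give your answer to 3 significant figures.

Semi-major axis a = 6370 + 1220 = 7590 km. Period T = 2π√(a³/μ) = 2π√(7590³/398600) = 6580.7 s = 109.68 min.
Node shift per orbit = (6580.7/86166) × 360° = 27.49°.
Equatorial spacing = 27.49 × 111.2 km/° = 3057 km.
At 7° latitude, spacing = 3057 × cos(7°) = 3034 km.

3030 km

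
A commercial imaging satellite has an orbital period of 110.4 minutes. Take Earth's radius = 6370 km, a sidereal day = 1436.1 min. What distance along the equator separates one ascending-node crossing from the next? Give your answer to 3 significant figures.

T = 110.4 min = 6624.0 s.
During one orbit Earth rotates (6624.0 / 86166) × 360° = 27.67°.
At the equator that is 27.67° × (2π·6370/360) km/° = 27.67 × 111.2 = 3077 km.

3080 km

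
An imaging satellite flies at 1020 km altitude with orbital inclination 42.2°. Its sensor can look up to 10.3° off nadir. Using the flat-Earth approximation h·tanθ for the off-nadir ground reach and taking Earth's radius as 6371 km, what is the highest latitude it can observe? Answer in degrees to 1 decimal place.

For a prograde orbit the ground track reaches latitude ±i = ±42.2°.
Sensor half-swath on the ground ≈ 1020·tan(10.3°) = 185 km = 1.67° of latitude.
Maximum observable latitude ≈ 42.2 + 1.67 = 43.9°.

43.9°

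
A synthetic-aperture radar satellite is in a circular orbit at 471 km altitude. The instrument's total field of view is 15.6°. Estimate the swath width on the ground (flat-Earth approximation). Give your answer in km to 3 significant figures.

129 km

Half-angle = 15.6°/2 = 7.8°.
Swath width ≈ 2h·tan(θ/2) = 2 × 471 × tan(7.8°) = 129.0 km.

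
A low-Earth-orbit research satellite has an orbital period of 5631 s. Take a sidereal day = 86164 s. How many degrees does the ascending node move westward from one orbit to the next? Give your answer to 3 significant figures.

23.5°

During one orbit Earth rotates (5631.0 / 86164) × 360° = 23.53°.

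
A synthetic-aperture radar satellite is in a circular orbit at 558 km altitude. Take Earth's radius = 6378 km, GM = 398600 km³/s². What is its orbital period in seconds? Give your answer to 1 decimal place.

Semi-major axis a = 6378 + 558 = 6936 km. Period T = 2π√(a³/μ) = 2π√(6936³/398600) = 5748.8 s = 95.81 min.

5748.8 seconds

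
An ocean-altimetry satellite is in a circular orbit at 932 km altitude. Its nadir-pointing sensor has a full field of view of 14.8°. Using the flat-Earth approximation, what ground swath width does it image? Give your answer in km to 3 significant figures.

242 km

Half-angle = 14.8°/2 = 7.4°.
Swath width ≈ 2h·tan(θ/2) = 2 × 932 × tan(7.4°) = 242.1 km.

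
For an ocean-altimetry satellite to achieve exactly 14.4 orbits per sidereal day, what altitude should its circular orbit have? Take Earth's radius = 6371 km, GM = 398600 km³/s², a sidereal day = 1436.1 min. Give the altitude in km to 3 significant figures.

753 km

Required period T = 86166 / 14.4 = 5983.8 s.
From T = 2π√(a³/μ): a = (μ T²/4π²)^(1/3) = (398600 × 5983.8² / 4π²)^(1/3) = 7124 km.
Altitude h = a − R = 7124 − 6371 = 753 km.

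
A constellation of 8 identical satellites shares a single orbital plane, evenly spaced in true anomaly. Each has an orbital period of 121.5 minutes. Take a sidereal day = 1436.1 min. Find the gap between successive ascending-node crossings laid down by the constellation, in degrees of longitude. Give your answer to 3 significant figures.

3.81°

T = 121.5 min = 7290.0 s.
Single-satellite node shift = (7290.0/86166) × 360° = 30.46°.
With 8 satellites evenly phased, successive equator crossings are 30.46/8 = 3.807° apart.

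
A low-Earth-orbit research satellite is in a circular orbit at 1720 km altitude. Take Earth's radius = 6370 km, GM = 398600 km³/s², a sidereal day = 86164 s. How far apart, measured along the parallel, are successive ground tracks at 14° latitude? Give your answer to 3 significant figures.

Semi-major axis a = 6370 + 1720 = 8090 km. Period T = 2π√(a³/μ) = 2π√(8090³/398600) = 7241.6 s = 120.69 min.
Node shift per orbit = (7241.6/86164) × 360° = 30.26°.
Equatorial spacing = 30.26 × 111.2 km/° = 3364 km.
At 14° latitude, spacing = 3364 × cos(14°) = 3264 km.

3260 km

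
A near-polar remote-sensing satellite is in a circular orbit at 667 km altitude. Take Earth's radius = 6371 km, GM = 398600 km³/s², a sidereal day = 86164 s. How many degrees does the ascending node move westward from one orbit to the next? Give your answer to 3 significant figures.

Semi-major axis a = 6371 + 667 = 7038 km. Period T = 2π√(a³/μ) = 2π√(7038³/398600) = 5876.0 s = 97.93 min.
During one orbit Earth rotates (5876.0 / 86164) × 360° = 24.55°.

24.6°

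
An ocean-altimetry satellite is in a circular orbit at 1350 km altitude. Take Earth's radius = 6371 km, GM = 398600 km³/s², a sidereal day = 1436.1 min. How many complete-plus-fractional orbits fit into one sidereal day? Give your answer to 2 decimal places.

12.76

Semi-major axis a = 6371 + 1350 = 7721 km. Period T = 2π√(a³/μ) = 2π√(7721³/398600) = 6751.8 s = 112.53 min.
Orbits per sidereal day = 86166 / 6751.8 = 12.762.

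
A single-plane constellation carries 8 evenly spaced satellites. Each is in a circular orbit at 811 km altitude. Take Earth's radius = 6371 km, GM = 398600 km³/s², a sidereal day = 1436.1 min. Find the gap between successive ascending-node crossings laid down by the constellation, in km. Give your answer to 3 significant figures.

Semi-major axis a = 6371 + 811 = 7182 km. Period T = 2π√(a³/μ) = 2π√(7182³/398600) = 6057.3 s = 100.96 min.
Single-satellite node shift = (6057.3/86166) × 360° = 25.31°.
With 8 satellites evenly phased, successive equator crossings are 25.31/8 = 3.163° apart.
That is 3.163 × 111.2 = 352 km at the equator.

352 km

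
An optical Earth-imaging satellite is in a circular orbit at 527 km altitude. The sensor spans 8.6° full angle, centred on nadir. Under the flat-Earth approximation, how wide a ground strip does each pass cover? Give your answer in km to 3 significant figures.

79.3 km

Half-angle = 8.6°/2 = 4.3°.
Swath width ≈ 2h·tan(θ/2) = 2 × 527 × tan(4.3°) = 79.3 km.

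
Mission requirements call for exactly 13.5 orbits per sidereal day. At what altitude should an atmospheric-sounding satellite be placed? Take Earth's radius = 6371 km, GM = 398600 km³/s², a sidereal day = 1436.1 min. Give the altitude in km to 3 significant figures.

Required period T = 86166 / 13.5 = 6382.7 s.
From T = 2π√(a³/μ): a = (μ T²/4π²)^(1/3) = (398600 × 6382.7² / 4π²)^(1/3) = 7437 km.
Altitude h = a − R = 7437 − 6371 = 1066 km.

1070 km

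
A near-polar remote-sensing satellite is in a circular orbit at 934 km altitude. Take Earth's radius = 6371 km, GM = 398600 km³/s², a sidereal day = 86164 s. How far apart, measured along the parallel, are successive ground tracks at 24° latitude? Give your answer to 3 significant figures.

Semi-major axis a = 6371 + 934 = 7305 km. Period T = 2π√(a³/μ) = 2π√(7305³/398600) = 6213.6 s = 103.56 min.
Node shift per orbit = (6213.6/86164) × 360° = 25.96°.
Equatorial spacing = 25.96 × 111.2 km/° = 2887 km.
At 24° latitude, spacing = 2887 × cos(24°) = 2637 km.

2640 km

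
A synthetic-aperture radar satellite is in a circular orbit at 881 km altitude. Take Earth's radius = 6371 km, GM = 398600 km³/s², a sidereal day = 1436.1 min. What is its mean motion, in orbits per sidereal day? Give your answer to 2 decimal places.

14.02

Semi-major axis a = 6371 + 881 = 7252 km. Period T = 2π√(a³/μ) = 2π√(7252³/398600) = 6146.1 s = 102.43 min.
Orbits per sidereal day = 86166 / 6146.1 = 14.020.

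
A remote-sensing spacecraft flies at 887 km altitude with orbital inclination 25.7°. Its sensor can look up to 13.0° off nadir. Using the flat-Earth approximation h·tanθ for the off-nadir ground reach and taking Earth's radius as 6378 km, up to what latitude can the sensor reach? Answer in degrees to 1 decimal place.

27.5°

For a prograde orbit the ground track reaches latitude ±i = ±25.7°.
Sensor half-swath on the ground ≈ 887·tan(13.0°) = 205 km = 1.84° of latitude.
Maximum observable latitude ≈ 25.7 + 1.84 = 27.5°.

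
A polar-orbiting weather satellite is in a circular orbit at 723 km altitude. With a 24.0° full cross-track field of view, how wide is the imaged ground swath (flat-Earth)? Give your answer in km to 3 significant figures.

307 km

Half-angle = 24.0°/2 = 12°.
Swath width ≈ 2h·tan(θ/2) = 2 × 723 × tan(12°) = 307.4 km.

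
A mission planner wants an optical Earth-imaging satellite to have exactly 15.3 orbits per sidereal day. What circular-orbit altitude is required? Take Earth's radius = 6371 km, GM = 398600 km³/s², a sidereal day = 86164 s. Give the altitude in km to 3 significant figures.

470 km

Required period T = 86164 / 15.3 = 5631.6 s.
From T = 2π√(a³/μ): a = (μ T²/4π²)^(1/3) = (398600 × 5631.6² / 4π²)^(1/3) = 6841 km.
Altitude h = a − R = 6841 − 6371 = 470 km.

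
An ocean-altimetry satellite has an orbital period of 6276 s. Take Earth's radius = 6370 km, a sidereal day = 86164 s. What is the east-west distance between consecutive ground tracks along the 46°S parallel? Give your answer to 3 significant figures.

Node shift per orbit = (6276.0/86164) × 360° = 26.22°.
Equatorial spacing = 26.22 × 111.2 km/° = 2915 km.
At 46° latitude, spacing = 2915 × cos(46°) = 2025 km.

2030 km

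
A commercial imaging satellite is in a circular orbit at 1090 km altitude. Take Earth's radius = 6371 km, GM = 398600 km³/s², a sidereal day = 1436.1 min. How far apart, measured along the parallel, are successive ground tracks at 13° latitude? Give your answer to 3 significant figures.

2900 km

Semi-major axis a = 6371 + 1090 = 7461 km. Period T = 2π√(a³/μ) = 2π√(7461³/398600) = 6413.7 s = 106.89 min.
Node shift per orbit = (6413.7/86166) × 360° = 26.80°.
Equatorial spacing = 26.80 × 111.2 km/° = 2980 km.
At 13° latitude, spacing = 2980 × cos(13°) = 2903 km.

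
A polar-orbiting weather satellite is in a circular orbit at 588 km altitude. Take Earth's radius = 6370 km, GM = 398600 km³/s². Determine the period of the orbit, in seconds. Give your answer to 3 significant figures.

Semi-major axis a = 6370 + 588 = 6958 km. Period T = 2π√(a³/μ) = 2π√(6958³/398600) = 5776.1 s = 96.27 min.

5780 seconds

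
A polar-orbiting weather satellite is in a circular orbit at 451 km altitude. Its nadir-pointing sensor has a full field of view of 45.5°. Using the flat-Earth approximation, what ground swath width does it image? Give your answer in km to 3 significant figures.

378 km

Half-angle = 45.5°/2 = 22.75°.
Swath width ≈ 2h·tan(θ/2) = 2 × 451 × tan(22.75°) = 378.2 km.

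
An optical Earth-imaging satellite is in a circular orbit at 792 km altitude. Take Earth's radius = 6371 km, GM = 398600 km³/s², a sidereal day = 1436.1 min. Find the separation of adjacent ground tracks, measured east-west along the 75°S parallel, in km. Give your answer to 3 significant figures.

725 km

Semi-major axis a = 6371 + 792 = 7163 km. Period T = 2π√(a³/μ) = 2π√(7163³/398600) = 6033.3 s = 100.55 min.
Node shift per orbit = (6033.3/86166) × 360° = 25.21°.
Equatorial spacing = 25.21 × 111.2 km/° = 2803 km.
At 75° latitude, spacing = 2803 × cos(75°) = 725 km.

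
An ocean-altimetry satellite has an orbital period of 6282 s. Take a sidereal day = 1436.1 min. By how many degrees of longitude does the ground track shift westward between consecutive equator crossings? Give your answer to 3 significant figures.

During one orbit Earth rotates (6282.0 / 86166) × 360° = 26.25°.

26.2°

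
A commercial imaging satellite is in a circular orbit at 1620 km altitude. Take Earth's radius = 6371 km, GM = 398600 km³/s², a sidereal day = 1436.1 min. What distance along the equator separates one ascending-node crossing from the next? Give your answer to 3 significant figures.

Semi-major axis a = 6371 + 1620 = 7991 km. Period T = 2π√(a³/μ) = 2π√(7991³/398600) = 7109.1 s = 118.48 min.
During one orbit Earth rotates (7109.1 / 86166) × 360° = 29.70°.
At the equator that is 29.70° × (2π·6371/360) km/° = 29.70 × 111.2 = 3303 km.

3300 km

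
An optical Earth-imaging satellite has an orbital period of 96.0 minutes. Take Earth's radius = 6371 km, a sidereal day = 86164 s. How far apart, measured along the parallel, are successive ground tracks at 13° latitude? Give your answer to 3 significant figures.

2610 km

T = 96.0 min = 5760.0 s.
Node shift per orbit = (5760.0/86164) × 360° = 24.07°.
Equatorial spacing = 24.07 × 111.2 km/° = 2676 km.
At 13° latitude, spacing = 2676 × cos(13°) = 2607 km.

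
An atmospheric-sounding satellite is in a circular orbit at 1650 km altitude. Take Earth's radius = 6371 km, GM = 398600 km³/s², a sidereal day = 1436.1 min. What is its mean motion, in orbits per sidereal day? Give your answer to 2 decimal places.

Semi-major axis a = 6371 + 1650 = 8021 km. Period T = 2π√(a³/μ) = 2π√(8021³/398600) = 7149.1 s = 119.15 min.
Orbits per sidereal day = 86166 / 7149.1 = 12.053.

12.05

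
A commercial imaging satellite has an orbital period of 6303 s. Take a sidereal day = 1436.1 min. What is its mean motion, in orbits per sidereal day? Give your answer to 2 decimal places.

Orbits per sidereal day = 86166 / 6303.0 = 13.671.

13.67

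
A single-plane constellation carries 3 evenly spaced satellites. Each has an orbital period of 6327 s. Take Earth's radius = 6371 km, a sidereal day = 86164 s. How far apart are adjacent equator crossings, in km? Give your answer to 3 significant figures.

980 km

Single-satellite node shift = (6327.0/86164) × 360° = 26.43°.
With 3 satellites evenly phased, successive equator crossings are 26.43/3 = 8.812° apart.
That is 8.812 × 111.2 = 980 km at the equator.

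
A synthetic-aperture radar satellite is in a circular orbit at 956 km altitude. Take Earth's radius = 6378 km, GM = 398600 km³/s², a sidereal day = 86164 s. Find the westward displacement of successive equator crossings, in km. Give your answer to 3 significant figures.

2910 km

Semi-major axis a = 6378 + 956 = 7334 km. Period T = 2π√(a³/μ) = 2π√(7334³/398600) = 6250.6 s = 104.18 min.
During one orbit Earth rotates (6250.6 / 86164) × 360° = 26.12°.
At the equator that is 26.12° × (2π·6378/360) km/° = 26.12 × 111.3 = 2907 km.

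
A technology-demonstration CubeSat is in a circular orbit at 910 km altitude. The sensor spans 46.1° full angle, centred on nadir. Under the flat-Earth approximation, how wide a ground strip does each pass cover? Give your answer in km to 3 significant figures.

Half-angle = 46.1°/2 = 23.05°.
Swath width ≈ 2h·tan(θ/2) = 2 × 910 × tan(23.05°) = 774.4 km.

774 km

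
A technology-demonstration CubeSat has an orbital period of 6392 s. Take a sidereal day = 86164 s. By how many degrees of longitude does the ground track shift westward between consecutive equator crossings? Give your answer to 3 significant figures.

26.7°

During one orbit Earth rotates (6392.0 / 86164) × 360° = 26.71°.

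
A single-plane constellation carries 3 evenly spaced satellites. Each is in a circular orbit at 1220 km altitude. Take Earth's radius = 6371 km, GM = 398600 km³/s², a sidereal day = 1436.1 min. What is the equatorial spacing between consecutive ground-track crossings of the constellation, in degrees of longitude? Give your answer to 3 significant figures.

Semi-major axis a = 6371 + 1220 = 7591 km. Period T = 2π√(a³/μ) = 2π√(7591³/398600) = 6582.0 s = 109.70 min.
Single-satellite node shift = (6582.0/86166) × 360° = 27.50°.
With 3 satellites evenly phased, successive equator crossings are 27.50/3 = 9.167° apart.

9.17°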